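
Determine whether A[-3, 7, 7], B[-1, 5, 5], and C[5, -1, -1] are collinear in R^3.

AB = (2, -2, -2), AC = (8, -8, -8).
AB × AC = (0, 0, 0).
The cross product vanishes, so the three points are collinear.

Yes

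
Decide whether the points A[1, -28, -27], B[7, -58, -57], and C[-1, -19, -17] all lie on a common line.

No

AB = (6, -30, -30), AC = (-2, 9, 10).
AB × AC = (-30, 0, -6).
The cross product is nonzero, so the points do not lie on one line.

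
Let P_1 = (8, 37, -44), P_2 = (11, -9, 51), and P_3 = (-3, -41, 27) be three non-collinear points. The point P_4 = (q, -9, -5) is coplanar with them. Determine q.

1

A normal to the plane is n = P_1P_2 × P_1P_3 = (4144, -1258, -740).
P_4 lies in the plane iff n · P_1P_4 = 0.
This gives (4144)q + (-4144) = 0, so q = 1.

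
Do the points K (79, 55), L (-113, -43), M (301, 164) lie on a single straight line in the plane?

No

KL = (-192, -98), KM = (222, 109).
det[KL; KM] = (-192)(109) − (-98)(222) = 828.
The determinant is nonzero, so they are not collinear.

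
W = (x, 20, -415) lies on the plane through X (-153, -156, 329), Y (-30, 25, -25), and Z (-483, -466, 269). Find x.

Coplanarity requires XY · (XZ × XW) = 0.
XY = (123, 181, -354), XZ = (-330, -310, -60); the triple product is linear in x with coefficient -120600 and constant term -12663000.
Setting it to zero: x = -105.

-105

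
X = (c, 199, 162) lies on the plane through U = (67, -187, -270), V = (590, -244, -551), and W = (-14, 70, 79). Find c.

The plane through U, V, W has equation 52324x − 159766y + 129794z = -1662430.
Substituting X: (52324)c + (-10766806) = -1662430, so c = 174.

174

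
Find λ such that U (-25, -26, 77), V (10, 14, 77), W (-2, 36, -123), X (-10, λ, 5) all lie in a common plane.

4

Normal to plane UVW: n = (-8000, 7000, 1250); plane equation n·P = 114250.
Requiring n·X = 114250: (7000)λ + (86250) = 114250.
So λ = 4.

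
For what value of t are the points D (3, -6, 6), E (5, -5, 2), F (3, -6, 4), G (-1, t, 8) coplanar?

Normal to plane DEF: n = (-2, 4, 0); plane equation n·P = -30.
Requiring n·G = -30: (4)t + (2) = -30.
So t = -8.

-8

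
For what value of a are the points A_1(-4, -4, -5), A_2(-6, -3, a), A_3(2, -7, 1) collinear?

Direction A_1A_3 = (6, -3, 6). From the x-coordinate of A_2, the parameter along the line is τ = (-6 − (-4))/6 = -1/3.
Then a = (-5) + (-1/3)·(6) = -7.

-7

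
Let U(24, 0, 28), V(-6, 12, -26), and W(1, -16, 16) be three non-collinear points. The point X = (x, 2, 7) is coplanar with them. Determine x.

10

The plane through U, V, W has equation −1008x + 882y + 756z = -3024.
Substituting X: (-1008)x + (7056) = -3024, so x = 10.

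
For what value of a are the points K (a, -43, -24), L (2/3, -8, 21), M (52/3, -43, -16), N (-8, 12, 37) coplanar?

56/3

The points are coplanar iff KL · (KM × KN) = 0.
Expanding, this is linear in a: (-180)a + (3360) = 0.
So a = 56/3.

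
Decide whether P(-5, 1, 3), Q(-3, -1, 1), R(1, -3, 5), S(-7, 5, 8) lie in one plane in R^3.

No

A normal to the plane through P, Q, R is n = PQ × PR = (-12, -16, 4).
The plane has equation n·X = 56. For S: n·S = 36.
36 ≠ 56, so S is off the plane.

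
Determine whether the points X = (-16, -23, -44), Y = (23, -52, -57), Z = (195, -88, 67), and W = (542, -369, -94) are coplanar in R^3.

Yes

The four points are coplanar iff the 3×3 determinant with rows XY, XZ, XW is zero.
Rows: (39, -29, -13), (211, -65, 111), (558, -346, -50).
Expanding along the first row: (39)(41656) − (-29)(-72488) + (-13)(-36736) = 0.
Zero determinant ⇒ coplanar.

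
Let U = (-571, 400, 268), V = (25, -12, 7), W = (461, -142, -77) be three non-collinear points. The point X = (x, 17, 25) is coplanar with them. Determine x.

Coplanarity requires UV · (UW × UX) = 0.
UV = (596, -412, -261), UW = (1032, -542, -345); the triple product is linear in x with coefficient 678 and constant term -26442.
Setting it to zero: x = 39.

39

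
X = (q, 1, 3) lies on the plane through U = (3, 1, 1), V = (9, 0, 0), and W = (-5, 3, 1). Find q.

-1

The plane through U, V, W has equation 2x + 8y + 4z = 18.
Substituting X: (2)q + (20) = 18, so q = -1.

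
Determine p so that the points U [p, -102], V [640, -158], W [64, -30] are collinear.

388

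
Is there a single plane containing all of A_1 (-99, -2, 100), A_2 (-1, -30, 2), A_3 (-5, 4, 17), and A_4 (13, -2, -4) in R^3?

No

A normal to the plane through A_1, A_2, A_3 is n = A_1A_2 × A_1A_3 = (2912, -1078, 3220).
The plane has equation n·P = 35868. For A_4: n·A_4 = 27132.
27132 ≠ 35868, so A_4 is off the plane.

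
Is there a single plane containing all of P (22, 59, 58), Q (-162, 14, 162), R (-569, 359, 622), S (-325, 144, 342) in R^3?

The four points are coplanar iff the 3×3 determinant with rows PQ, PR, PS is zero.
Rows: (-184, -45, 104), (-591, 300, 564), (-347, 85, 284).
Expanding along the first row: (-184)(37260) − (-45)(27864) + (104)(53865) = 0.
Zero determinant ⇒ coplanar.

Yes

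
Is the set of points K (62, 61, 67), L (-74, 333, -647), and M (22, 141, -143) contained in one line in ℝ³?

KL = (-136, 272, -714), KM = (-40, 80, -210).
KL × KM = (0, 0, 0).
The cross product vanishes, so the three points are collinear.

Yes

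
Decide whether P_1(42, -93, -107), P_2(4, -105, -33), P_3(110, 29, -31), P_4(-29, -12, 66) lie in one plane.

No

A normal to the plane through P_1, P_2, P_3 is n = P_1P_2 × P_1P_3 = (-9940, 7920, -3820).
The plane has equation n·P = -745300. For P_4: n·P_4 = -58900.
-58900 ≠ -745300, so P_4 is off the plane.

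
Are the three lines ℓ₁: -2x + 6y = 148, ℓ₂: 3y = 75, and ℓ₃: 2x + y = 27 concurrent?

Intersecting ℓ₁ and ℓ₂: solving the 2×2 system gives (x, y) = (1, 25).
Substitute into ℓ₃: (2)(1) + (1)(25) = 27.
This equals 27, so (1, 25) lies on all three lines and they are concurrent.

Yes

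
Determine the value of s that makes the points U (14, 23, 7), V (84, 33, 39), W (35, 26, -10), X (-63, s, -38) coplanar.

12

Coplanarity ⇔ det[UV; UW; UX] = 0.
Expanding, this is linear in s: (1862)s + (-22344) = 0.
So s = 12.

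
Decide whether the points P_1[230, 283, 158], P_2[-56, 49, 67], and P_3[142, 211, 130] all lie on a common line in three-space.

Yes

P_1P_2 = (-286, -234, -91), P_1P_3 = (-88, -72, -28).
Each component of P_1P_3 is 4/13 times the corresponding component of P_1P_2, so P_1P_3 = 4/13·P_1P_2 and the points are collinear.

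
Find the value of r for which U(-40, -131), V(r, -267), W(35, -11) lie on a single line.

-125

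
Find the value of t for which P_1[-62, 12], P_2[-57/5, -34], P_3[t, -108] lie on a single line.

70

Collinearity: (P_3 − P_1) must be parallel to (P_2 − P_1) = (253/5, -46).
Cross-multiplying the components: (t − (-62))·(-46) = (-120)·(253/5).
Solving gives t = 70.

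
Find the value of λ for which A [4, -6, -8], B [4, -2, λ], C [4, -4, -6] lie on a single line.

Direction AC = (0, 2, 2). From the y-coordinate of B, the parameter along the line is τ = (-2 − (-6))/2 = 2.
Then λ = (-8) + 2·(2) = -4.

-4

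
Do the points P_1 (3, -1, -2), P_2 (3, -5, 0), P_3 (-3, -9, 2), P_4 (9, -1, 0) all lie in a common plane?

No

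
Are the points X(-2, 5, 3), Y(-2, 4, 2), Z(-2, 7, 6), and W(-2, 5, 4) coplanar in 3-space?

With X as base: XY = (0, -1, -1), XZ = (0, 2, 3), XW = (0, 0, 1).
XZ × XW = (2, 0, 0).
XY · (XZ × XW) = 0.
The scalar triple product vanishes, so the four points are coplanar.

Yes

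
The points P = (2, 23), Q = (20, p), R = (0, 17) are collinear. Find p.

77

Collinearity: (Q − P) must be parallel to (R − P) = (-2, -6).
Cross-multiplying the components: (p − 23)·(-2) = (18)·(-6).
Solving gives p = 77.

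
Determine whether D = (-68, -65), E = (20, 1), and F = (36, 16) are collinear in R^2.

No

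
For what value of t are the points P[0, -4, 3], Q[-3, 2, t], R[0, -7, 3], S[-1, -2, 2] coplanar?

0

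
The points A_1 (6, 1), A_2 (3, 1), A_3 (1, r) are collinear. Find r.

1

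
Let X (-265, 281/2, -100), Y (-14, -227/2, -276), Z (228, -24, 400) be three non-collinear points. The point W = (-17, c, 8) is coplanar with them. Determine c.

1

Coplanarity requires XY · (XZ × XW) = 0.
XY = (251, -254, -176), XZ = (493, -329/2, 500); the triple product is linear in c with coefficient -212268 and constant term 212268.
Setting it to zero: c = 1.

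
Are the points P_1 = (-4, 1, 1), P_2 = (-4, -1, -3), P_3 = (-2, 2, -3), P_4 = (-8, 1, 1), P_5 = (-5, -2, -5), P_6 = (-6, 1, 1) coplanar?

The plane through P_1, P_2, P_3 has normal n = P_1P_2 × P_1P_3 = (12, -8, 4) and equation n·P = -52.
Checking the remaining points: n·P_4 = -100, n·P_5 = -64, n·P_6 = -76.
Since n·P_4 = -100 ≠ -52, P_4 is off the plane and the points are not all coplanar.

No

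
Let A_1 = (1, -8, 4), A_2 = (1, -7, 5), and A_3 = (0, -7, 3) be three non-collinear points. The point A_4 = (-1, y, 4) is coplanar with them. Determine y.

A normal to the plane is n = A_1A_2 × A_1A_3 = (-2, -1, 1).
A_4 lies in the plane iff n · A_1A_4 = 0.
This gives (-1)y + (-4) = 0, so y = -4.

-4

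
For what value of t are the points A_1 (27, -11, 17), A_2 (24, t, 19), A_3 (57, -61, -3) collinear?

Direction A_1A_3 = (30, -50, -20). From the x-coordinate of A_2, the parameter along the line is τ = (24 − 27)/30 = -1/10.
Then t = (-11) + (-1/10)·(-50) = -6.

-6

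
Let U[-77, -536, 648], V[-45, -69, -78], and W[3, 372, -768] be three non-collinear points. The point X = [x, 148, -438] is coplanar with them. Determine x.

The plane through U, V, W has equation −2064x − 12768y − 8304z = 1621584.
Substituting X: (-2064)x + (1747488) = 1621584, so x = 61.

61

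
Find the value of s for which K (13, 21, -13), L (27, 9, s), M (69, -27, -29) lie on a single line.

-17

Direction KM = (56, -48, -16). From the x-coordinate of L, the parameter along the line is τ = (27 − 13)/56 = 1/4.
Then s = (-13) + 1/4·(-16) = -17.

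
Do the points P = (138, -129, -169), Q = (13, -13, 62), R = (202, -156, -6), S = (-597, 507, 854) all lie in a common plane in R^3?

A normal to the plane through P, Q, R is n = PQ × PR = (25145, 35159, -4049).
The plane has equation n·X = -381220. For S: n·S = -643798.
-643798 ≠ -381220, so S is off the plane.

No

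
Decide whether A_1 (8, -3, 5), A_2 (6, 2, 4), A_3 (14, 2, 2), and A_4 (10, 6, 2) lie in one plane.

A normal to the plane through A_1, A_2, A_3 is n = A_1A_2 × A_1A_3 = (-10, -12, -40).
The plane has equation n·P = -244. For A_4: n·A_4 = -252.
-252 ≠ -244, so A_4 is off the plane.

No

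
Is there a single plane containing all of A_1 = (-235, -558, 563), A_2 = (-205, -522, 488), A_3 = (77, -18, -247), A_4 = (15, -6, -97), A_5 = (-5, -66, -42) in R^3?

No

The plane through A_1, A_2, A_3 has normal n = A_1A_2 × A_1A_3 = (11340, 900, 4968) and equation n·P = -370116.
Checking the remaining points: n·A_4 = -317196, n·A_5 = -324756.
Since n·A_4 = -317196 ≠ -370116, A_4 is off the plane and the points are not all coplanar.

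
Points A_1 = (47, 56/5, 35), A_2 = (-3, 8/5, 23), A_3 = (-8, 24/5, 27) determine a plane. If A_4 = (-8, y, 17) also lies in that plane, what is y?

-16/5

The plane through A_1, A_2, A_3 has equation 260y − 208z = -4368.
Substituting A_4: (260)y + (-3536) = -4368, so y = -16/5.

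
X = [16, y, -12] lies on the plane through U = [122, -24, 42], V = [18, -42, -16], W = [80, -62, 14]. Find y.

-8

The plane through U, V, W has equation −1700x − 476y + 3196z = -61744.
Substituting X: (-476)y + (-65552) = -61744, so y = -8.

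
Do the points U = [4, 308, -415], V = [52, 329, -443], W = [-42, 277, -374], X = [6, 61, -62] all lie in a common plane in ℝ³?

With U as base: UV = (48, 21, -28), UW = (-46, -31, 41), UX = (2, -247, 353).
UW × UX = (-816, 16320, 11424).
UV · (UW × UX) = -16320.
Since -16320 ≠ 0, the four points are not coplanar.

No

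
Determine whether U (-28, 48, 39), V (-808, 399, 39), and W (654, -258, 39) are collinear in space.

UV = (-780, 351, 0), UW = (682, -306, 0).
UV × UW = (0, 0, -702).
The cross product is nonzero, so the points do not lie on one line.

No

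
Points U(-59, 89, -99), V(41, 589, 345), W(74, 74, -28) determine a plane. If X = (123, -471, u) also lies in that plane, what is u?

-414

The plane through U, V, W has equation 42160x + 51952y − 68000z = 8868288.
Substituting X: (-68000)u + (-19283712) = 8868288, so u = -414.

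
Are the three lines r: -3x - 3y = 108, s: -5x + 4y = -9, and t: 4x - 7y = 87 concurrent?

Yes

Intersecting r and s: solving the 2×2 system gives (x, y) = (-15, -21).
Substitute into t: (4)(-15) + (-7)(-21) = 87.
This equals 87, so (-15, -21) lies on all three lines and they are concurrent.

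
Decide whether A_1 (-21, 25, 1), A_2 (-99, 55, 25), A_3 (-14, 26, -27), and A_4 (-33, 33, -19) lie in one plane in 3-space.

Yes

The four points are coplanar iff the 3×3 determinant with rows A_1A_2, A_1A_3, A_1A_4 is zero.
Rows: (-78, 30, 24), (7, 1, -28), (-12, 8, -20).
Expanding along the first row: (-78)(204) − (30)(-476) + (24)(68) = 0.
Zero determinant ⇒ coplanar.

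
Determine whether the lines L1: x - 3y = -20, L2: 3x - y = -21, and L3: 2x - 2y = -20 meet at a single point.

The three lines meet at one point iff the augmented coefficient matrix [aᵢ bᵢ cᵢ] has rank < 3, i.e. its determinant vanishes.
Here the determinant is 4.
Nonzero, so no common point exists.

No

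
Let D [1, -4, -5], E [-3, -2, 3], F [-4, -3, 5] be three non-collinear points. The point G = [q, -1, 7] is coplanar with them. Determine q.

-5

A normal to the plane is n = DE × DF = (12, 0, 6).
G lies in the plane iff n · DG = 0.
This gives (12)q + (60) = 0, so q = -5.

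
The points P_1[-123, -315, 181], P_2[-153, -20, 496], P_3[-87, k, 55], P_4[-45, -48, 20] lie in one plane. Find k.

-273

Normal to plane P_1P_2P_4: n = (-131600, 19740, -31020); plane equation n·P = 4354080.
Requiring n·P_3 = 4354080: (19740)k + (9743100) = 4354080.
So k = -273.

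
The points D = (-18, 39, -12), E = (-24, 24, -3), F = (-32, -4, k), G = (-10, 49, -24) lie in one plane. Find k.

9

Normal to plane DEG: n = (90, 0, 60); plane equation n·P = -2340.
Requiring n·F = -2340: (60)k + (-2880) = -2340.
So k = 9.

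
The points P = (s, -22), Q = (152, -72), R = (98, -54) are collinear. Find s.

2

Collinearity: (P − Q) must be parallel to (R − Q) = (-54, 18).
Cross-multiplying the components: (s − 152)·(18) = (50)·(-54).
Solving gives s = 2.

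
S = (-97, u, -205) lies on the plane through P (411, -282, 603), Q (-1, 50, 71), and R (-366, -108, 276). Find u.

229

The plane through P, Q, R has equation −15996x + 278640y + 186276z = 27173592.
Substituting S: (278640)u + (-36634968) = 27173592, so u = 229.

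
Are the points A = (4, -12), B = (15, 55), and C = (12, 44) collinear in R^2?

No

AB = (11, 67), AC = (8, 56).
If collinear, AC would be a scalar multiple of AB. But (11)·(56) ≠ (67)·(8) (difference 80), so they are not parallel; the points are not collinear.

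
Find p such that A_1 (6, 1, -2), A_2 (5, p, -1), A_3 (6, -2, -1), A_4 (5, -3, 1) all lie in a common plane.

Normal to plane A_1A_3A_4: n = (-5, -1, -3); plane equation n·P = -25.
Requiring n·A_2 = -25: (-1)p + (-22) = -25.
So p = 3.

3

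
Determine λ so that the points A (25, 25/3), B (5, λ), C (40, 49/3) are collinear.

-7/3

Collinearity: (B − A) must be parallel to (C − A) = (15, 8).
Cross-multiplying the components: (λ − 25/3)·(15) = (-20)·(8).
Solving gives λ = -7/3.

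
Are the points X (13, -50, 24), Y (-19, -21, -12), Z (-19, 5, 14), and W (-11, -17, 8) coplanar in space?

No

With X as base: XY = (-32, 29, -36), XZ = (-32, 55, -10), XW = (-24, 33, -16).
XZ × XW = (-550, -272, 264).
XY · (XZ × XW) = 208.
Since 208 ≠ 0, the four points are not coplanar.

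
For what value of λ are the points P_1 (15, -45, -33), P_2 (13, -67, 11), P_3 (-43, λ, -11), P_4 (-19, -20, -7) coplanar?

Coplanarity ⇔ det[P_1P_2; P_1P_3; P_1P_4] = 0.
Expanding, this is linear in λ: (1444)λ + (-14440) = 0.
So λ = 10.

10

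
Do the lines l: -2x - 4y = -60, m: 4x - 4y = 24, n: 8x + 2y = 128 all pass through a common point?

Intersecting l and m: solving the 2×2 system gives (x, y) = (14, 8).
Substitute into n: (8)(14) + (2)(8) = 128.
This equals 128, so (14, 8) lies on all three lines and they are concurrent.

Yes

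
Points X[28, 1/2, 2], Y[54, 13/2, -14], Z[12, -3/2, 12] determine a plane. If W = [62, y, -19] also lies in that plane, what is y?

Coplanarity requires XY · (XZ × XW) = 0.
XY = (26, 6, -16), XZ = (-16, -2, 10); the triple product is linear in y with coefficient -4 and constant term 30.
Setting it to zero: y = 15/2.

15/2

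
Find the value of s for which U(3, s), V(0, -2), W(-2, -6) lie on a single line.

The three points are collinear iff det[UV; UW] = 0.
This determinant is linear in s: (-2)s + (8) = 0, so s = 4.

4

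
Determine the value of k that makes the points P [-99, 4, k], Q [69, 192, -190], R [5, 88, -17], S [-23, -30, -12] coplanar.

347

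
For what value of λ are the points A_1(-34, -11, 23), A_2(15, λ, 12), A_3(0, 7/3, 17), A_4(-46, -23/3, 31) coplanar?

5

The points are coplanar iff A_1A_2 · (A_1A_3 × A_1A_4) = 0.
Expanding, this is linear in λ: (-200)λ + (1000) = 0.
So λ = 5.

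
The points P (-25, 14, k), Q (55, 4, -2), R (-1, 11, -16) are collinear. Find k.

-22

Direction QR = (-56, 7, -14). From the x-coordinate of P, the parameter along the line is τ = (-25 − 55)/(-56) = 10/7.
Then k = (-2) + 10/7·(-14) = -22.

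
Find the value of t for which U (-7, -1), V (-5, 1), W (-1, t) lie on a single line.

The three points are collinear iff det[UV; UW] = 0.
This determinant is linear in t: (2)t + (-10) = 0, so t = 5.

5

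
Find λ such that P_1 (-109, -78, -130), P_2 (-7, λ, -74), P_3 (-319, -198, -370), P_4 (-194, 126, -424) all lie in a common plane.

58

The points are coplanar iff P_1P_2 · (P_1P_3 × P_1P_4) = 0.
Expanding, this is linear in λ: (-41340)λ + (2397720) = 0.
So λ = 58.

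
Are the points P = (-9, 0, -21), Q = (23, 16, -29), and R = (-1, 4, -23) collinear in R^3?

Yes

PQ = (32, 16, -8), PR = (8, 4, -2).
PQ × PR = (0, 0, 0).
The cross product vanishes, so the three points are collinear.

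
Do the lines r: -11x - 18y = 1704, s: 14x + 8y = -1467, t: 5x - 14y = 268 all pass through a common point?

No

The three lines meet at one point iff the augmented coefficient matrix [aᵢ bᵢ cᵢ] has rank < 3, i.e. its determinant vanishes.
Here the determinant is -244.
Nonzero, so no common point exists.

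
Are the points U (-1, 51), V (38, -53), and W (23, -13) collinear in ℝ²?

Yes

UV = (39, -104), UW = (24, -64).
det[UV; UW] = (39)(-64) − (-104)(24) = 0.
The determinant is zero, so the points are collinear.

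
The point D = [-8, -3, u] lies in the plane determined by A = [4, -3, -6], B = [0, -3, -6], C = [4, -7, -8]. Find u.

The plane through A, B, C has equation −8y + 16z = -72.
Substituting D: (16)u + (24) = -72, so u = -6.

-6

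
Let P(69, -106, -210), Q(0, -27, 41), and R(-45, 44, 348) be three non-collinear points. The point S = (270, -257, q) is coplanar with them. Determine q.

A normal to the plane is n = PQ × PR = (6432, 9888, -1344).
S lies in the plane iff n · PS = 0.
This gives (-1344)q + (-482496) = 0, so q = -359.

-359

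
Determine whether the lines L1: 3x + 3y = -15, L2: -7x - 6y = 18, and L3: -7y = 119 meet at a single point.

Yes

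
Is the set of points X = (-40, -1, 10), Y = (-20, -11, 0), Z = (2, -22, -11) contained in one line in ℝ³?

XY = (20, -10, -10), XZ = (42, -21, -21).
XY × XZ = (0, 0, 0).
The cross product vanishes, so the three points are collinear.

Yes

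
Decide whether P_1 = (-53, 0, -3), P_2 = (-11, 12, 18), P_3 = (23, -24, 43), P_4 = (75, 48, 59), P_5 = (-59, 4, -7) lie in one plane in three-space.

Yes

The plane through P_1, P_2, P_3 has normal n = P_1P_2 × P_1P_3 = (1056, -336, -1920) and equation n·P = -50208.
Checking the remaining points: n·P_4 = -50208, n·P_5 = -50208.
All equal -50208, so all 5 points lie in one plane.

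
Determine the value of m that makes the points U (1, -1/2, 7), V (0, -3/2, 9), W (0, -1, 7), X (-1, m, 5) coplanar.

Normal to plane UVW: n = (1, -2, -1/2); plane equation n·P = -3/2.
Requiring n·X = -3/2: (-2)m + (-7/2) = -3/2.
So m = -1.

-1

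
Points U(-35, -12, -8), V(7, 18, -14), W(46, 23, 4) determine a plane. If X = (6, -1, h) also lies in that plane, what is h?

A normal to the plane is n = UV × UW = (570, -990, -960).
X lies in the plane iff n · UX = 0.
This gives (-960)h + (4800) = 0, so h = 5.

5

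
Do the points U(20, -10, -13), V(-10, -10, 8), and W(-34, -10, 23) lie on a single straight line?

UV = (-30, 0, 21), UW = (-54, 0, 36).
Comparing components 3 and 1: (21)(-54) − (-30)(36) = -54 ≠ 0, so UV and UW are not parallel and the points are not collinear.

No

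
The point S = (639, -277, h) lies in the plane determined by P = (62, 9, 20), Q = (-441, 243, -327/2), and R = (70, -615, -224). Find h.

447/2

Coplanarity requires PQ · (PR × PS) = 0.
PQ = (-503, 234, -367/2), PR = (8, -624, -244); the triple product is linear in h with coefficient 312000 and constant term -69732000.
Setting it to zero: h = 447/2.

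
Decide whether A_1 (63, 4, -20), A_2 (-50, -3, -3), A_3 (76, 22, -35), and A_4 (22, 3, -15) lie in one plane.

Yes

A normal to the plane through A_1, A_2, A_3 is n = A_1A_2 × A_1A_3 = (-201, -1474, -1943).
The plane has equation n·P = 20301. For A_4: n·A_4 = 20301.
Equal, so A_4 lies in the plane and all four are coplanar.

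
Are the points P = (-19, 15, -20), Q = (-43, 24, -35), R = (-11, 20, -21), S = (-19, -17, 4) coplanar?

Yes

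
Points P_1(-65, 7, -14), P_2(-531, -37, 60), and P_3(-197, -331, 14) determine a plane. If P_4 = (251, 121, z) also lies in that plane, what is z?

-66

A normal to the plane is n = P_1P_2 × P_1P_3 = (23780, 3280, 151700).
P_4 lies in the plane iff n · P_1P_4 = 0.
This gives (151700)z + (10012200) = 0, so z = -66.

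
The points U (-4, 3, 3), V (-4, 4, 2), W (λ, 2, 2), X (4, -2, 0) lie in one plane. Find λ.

-2

Normal to plane UVX: n = (-8, -8, -8); plane equation n·P = -16.
Requiring n·W = -16: (-8)λ + (-32) = -16.
So λ = -2.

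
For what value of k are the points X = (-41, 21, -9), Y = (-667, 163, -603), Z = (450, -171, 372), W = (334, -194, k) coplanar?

Normal to plane XYZ: n = (-59946, -53148, 50470); plane equation n·P = 887448.
Requiring n·W = 887448: (50470)k + (-9711252) = 887448.
So k = 210.

210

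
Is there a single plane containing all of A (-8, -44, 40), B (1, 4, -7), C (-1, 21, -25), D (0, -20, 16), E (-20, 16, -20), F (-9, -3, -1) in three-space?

No

The plane through A, B, C has normal n = AB × AC = (-65, 256, 249) and equation n·P = -784.
Checking the remaining points: n·D = -1136, n·E = 416, n·F = -432.
Since n·D = -1136 ≠ -784, D is off the plane and the points are not all coplanar.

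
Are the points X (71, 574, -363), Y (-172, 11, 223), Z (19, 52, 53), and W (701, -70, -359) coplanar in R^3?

No

With X as base: XY = (-243, -563, 586), XZ = (-52, -522, 416), XW = (630, -644, 4).
XZ × XW = (265816, 262288, 362348).
XY · (XZ × XW) = 74496.
Since 74496 ≠ 0, the four points are not coplanar.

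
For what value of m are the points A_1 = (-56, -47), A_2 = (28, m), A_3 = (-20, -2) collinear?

Collinearity: (A_2 − A_1) must be parallel to (A_3 − A_1) = (36, 45).
Cross-multiplying the components: (m − (-47))·(36) = (84)·(45).
Solving gives m = 58.

58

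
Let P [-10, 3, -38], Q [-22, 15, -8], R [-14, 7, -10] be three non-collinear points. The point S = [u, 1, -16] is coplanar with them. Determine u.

-8

Coplanarity requires PQ · (PR × PS) = 0.
PQ = (-12, 12, 30), PR = (-4, 4, 28); the triple product is linear in u with coefficient 216 and constant term 1728.
Setting it to zero: u = -8.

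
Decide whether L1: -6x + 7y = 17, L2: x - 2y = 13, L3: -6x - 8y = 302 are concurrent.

Intersecting L1 and L2: solving the 2×2 system gives (x, y) = (-25, -19).
Substitute into L3: (-6)(-25) + (-8)(-19) = 302.
This equals 302, so (-25, -19) lies on all three lines and they are concurrent.

Yes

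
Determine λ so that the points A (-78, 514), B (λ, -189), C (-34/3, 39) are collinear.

62/3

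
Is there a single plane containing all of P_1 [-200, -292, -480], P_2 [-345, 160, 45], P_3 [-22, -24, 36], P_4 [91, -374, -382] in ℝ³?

No

With P_1 as base: P_1P_2 = (-145, 452, 525), P_1P_3 = (178, 268, 516), P_1P_4 = (291, -82, 98).
P_1P_3 × P_1P_4 = (68576, 132712, -92584).
P_1P_2 · (P_1P_3 × P_1P_4) = 1435704.
Since 1435704 ≠ 0, the four points are not coplanar.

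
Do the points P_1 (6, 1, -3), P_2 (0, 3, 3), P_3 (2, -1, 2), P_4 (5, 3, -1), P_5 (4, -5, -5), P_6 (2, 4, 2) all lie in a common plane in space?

The plane through P_1, P_2, P_3 has normal n = P_1P_2 × P_1P_3 = (22, 6, 20) and equation n·P = 78.
Checking the remaining points: n·P_4 = 108, n·P_5 = -42, n·P_6 = 108.
Since n·P_4 = 108 ≠ 78, P_4 is off the plane and the points are not all coplanar.

No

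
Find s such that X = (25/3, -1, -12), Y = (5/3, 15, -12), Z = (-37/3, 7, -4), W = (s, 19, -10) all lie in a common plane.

Normal to plane XYZ: n = (128, 160/3, 832/3); plane equation n·P = -6944/3.
Requiring n·W = -6944/3: (128)s + (-1760) = -6944/3.
So s = -13/3.

-13/3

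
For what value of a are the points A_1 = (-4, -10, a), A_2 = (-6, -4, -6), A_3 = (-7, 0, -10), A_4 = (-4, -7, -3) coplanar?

0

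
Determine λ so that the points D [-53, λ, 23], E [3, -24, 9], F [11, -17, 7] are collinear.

Collinearity requires DE × DF = 0; each component is linear in λ.
The x-component gives (2)λ + (146) = 0, so λ = -73.
The remaining components then also vanish.

-73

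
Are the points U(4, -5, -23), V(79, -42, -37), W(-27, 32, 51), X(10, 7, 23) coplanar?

No

A normal to the plane through U, V, W is n = UV × UW = (-2220, -5116, 1628).
The plane has equation n·P = -20744. For X: n·X = -20568.
-20568 ≠ -20744, so X is off the plane.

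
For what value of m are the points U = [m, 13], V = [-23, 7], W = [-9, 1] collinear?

Collinearity: (U − V) must be parallel to (W − V) = (14, -6).
Cross-multiplying the components: (m − (-23))·(-6) = (6)·(14).
Solving gives m = -37.

-37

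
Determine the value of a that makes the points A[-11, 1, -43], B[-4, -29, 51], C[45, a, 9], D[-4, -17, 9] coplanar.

-39

Coplanarity ⇔ det[AB; AC; AD] = 0.
Expanding, this is linear in a: (-294)a + (-11466) = 0.
So a = -39.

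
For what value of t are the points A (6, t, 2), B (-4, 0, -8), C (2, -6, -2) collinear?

-10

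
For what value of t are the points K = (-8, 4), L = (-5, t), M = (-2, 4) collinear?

4

Collinearity: (L − K) must be parallel to (M − K) = (6, 0).
Cross-multiplying the components: (t − 4)·(6) = (3)·(0).
Solving gives t = 4.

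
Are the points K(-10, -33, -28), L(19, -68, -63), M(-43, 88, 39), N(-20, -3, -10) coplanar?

With K as base: KL = (29, -35, -35), KM = (-33, 121, 67), KN = (-10, 30, 18).
KM × KN = (168, -76, 220).
KL · (KM × KN) = -168.
Since -168 ≠ 0, the four points are not coplanar.

No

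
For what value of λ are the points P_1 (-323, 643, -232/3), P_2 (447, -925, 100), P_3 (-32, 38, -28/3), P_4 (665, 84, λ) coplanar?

106/3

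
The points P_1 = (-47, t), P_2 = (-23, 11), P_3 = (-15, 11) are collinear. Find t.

Collinearity: (P_1 − P_2) must be parallel to (P_3 − P_2) = (8, 0).
Cross-multiplying the components: (t − 11)·(8) = (-24)·(0).
Solving gives t = 11.

11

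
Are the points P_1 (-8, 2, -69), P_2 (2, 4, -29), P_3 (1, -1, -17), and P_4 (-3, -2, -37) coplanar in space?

No

A normal to the plane through P_1, P_2, P_3 is n = P_1P_2 × P_1P_3 = (224, -160, -48).
The plane has equation n·P = 1200. For P_4: n·P_4 = 1424.
1424 ≠ 1200, so P_4 is off the plane.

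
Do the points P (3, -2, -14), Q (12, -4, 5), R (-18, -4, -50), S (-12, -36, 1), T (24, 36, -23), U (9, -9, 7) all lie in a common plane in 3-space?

No

The plane through P, Q, R has normal n = PQ × PR = (110, -75, -60) and equation n·X = 1320.
Checking the remaining points: n·S = 1320, n·T = 1320, n·U = 1245.
Since n·U = 1245 ≠ 1320, U is off the plane and the points are not all coplanar.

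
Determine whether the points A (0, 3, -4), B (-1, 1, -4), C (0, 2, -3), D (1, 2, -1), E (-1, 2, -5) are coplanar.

Yes

The plane through A, B, C has normal n = AB × AC = (-2, 1, 1) and equation n·P = -1.
Checking the remaining points: n·D = -1, n·E = -1.
All equal -1, so all 5 points lie in one plane.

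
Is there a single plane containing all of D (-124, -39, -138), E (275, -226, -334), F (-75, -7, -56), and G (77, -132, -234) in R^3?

No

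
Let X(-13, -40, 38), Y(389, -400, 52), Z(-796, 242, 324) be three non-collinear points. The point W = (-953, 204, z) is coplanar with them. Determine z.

Coplanarity requires XY · (XZ × XW) = 0.
XY = (402, -360, 14), XZ = (-783, 282, 286); the triple product is linear in z with coefficient -168516 and constant term 76169232.
Setting it to zero: z = 452.

452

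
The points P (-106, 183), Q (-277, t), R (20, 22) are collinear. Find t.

The three points are collinear iff det[PQ; PR] = 0.
This determinant is linear in t: (-126)t + (50589) = 0, so t = 803/2.

803/2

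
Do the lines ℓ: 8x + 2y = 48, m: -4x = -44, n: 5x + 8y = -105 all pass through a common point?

Yes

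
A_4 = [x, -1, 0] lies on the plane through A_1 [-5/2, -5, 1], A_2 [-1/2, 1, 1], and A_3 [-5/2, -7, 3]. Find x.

A normal to the plane is n = A_1A_2 × A_1A_3 = (12, -4, -4).
A_4 lies in the plane iff n · A_1A_4 = 0.
This gives (12)x + (18) = 0, so x = -3/2.

-3/2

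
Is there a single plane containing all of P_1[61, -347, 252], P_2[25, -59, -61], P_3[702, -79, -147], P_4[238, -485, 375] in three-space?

No

With P_1 as base: P_1P_2 = (-36, 288, -313), P_1P_3 = (641, 268, -399), P_1P_4 = (177, -138, 123).
P_1P_3 × P_1P_4 = (-22098, -149466, -135894).
P_1P_2 · (P_1P_3 × P_1P_4) = 284142.
Since 284142 ≠ 0, the four points are not coplanar.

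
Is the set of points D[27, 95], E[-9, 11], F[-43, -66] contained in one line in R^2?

DE = (-36, -84), DF = (-70, -161).
If collinear, DF would be a scalar multiple of DE. But (-36)·(-161) ≠ (-84)·(-70) (difference -84), so they are not parallel; the points are not collinear.

No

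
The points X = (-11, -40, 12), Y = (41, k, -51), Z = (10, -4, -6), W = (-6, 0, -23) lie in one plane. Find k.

Normal to plane XZW: n = (-540, 645, 660); plane equation n·P = -11940.
Requiring n·Y = -11940: (645)k + (-55800) = -11940.
So k = 68.

68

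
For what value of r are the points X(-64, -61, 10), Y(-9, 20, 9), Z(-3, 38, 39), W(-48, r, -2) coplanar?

Coplanarity ⇔ det[XY; XZ; XW] = 0.
Expanding, this is linear in r: (-1656)r + (-67896) = 0.
So r = -41.

-41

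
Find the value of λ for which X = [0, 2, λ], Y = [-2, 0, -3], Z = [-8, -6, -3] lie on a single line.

Collinearity requires XY × XZ = 0; each component is linear in λ.
The x-component gives (-6)λ + (-18) = 0, so λ = -3.
The remaining components then also vanish.

-3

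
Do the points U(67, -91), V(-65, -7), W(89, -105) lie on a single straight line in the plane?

Yes

UV = (-132, 84), UW = (22, -14).
det[UV; UW] = (-132)(-14) − (84)(22) = 0.
The determinant is zero, so the points are collinear.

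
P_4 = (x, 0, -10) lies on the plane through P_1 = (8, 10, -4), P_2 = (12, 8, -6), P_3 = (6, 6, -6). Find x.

8

The plane through P_1, P_2, P_3 has equation −4x + 12y − 20z = 168.
Substituting P_4: (-4)x + (200) = 168, so x = 8.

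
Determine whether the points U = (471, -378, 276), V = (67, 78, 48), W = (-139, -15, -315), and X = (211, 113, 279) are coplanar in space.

Yes

With U as base: UV = (-404, 456, -228), UW = (-610, 363, -591), UX = (-260, 491, 3).
UW × UX = (291270, 155490, -205130).
UV · (UW × UX) = 0.
The scalar triple product vanishes, so the four points are coplanar.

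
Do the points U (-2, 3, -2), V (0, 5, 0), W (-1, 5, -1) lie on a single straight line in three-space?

No

UV = (2, 2, 2), UW = (1, 2, 1).
Comparing components 2 and 3: (2)(1) − (2)(2) = -2 ≠ 0, so UV and UW are not parallel and the points are not collinear.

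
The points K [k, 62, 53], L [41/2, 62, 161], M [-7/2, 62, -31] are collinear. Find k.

7

Collinearity requires KL × KM = 0; each component is linear in k.
The y-component gives (-192)k + (1344) = 0, so k = 7.
The remaining components then also vanish.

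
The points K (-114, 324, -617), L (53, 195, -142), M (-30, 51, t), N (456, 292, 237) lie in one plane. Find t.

13

Coplanarity ⇔ det[KL; KM; KN] = 0.
Expanding, this is linear in t: (-68186)t + (886418) = 0.
So t = 13.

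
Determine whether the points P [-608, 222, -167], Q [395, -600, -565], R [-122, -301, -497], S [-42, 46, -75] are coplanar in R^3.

The four points are coplanar iff the 3×3 determinant with rows PQ, PR, PS is zero.
Rows: (1003, -822, -398), (486, -523, -330), (566, -176, 92).
Expanding along the first row: (1003)(-106196) − (-822)(231492) + (-398)(210482) = 0.
Zero determinant ⇒ coplanar.

Yes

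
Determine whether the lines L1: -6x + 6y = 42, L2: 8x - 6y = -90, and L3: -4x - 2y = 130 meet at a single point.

The three lines meet at one point iff the augmented coefficient matrix [aᵢ bᵢ cᵢ] has rank < 3, i.e. its determinant vanishes.
Here the determinant is 0.
It vanishes, so the lines are concurrent at (-24, -17).

Yes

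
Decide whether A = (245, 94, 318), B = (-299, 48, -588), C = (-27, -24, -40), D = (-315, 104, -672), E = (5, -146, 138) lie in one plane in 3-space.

Yes

The plane through A, B, C has normal n = AB × AC = (-90440, 51680, 51680) and equation n·P = -865640.
Checking the remaining points: n·D = -865640, n·E = -865640.
All equal -865640, so all 5 points lie in one plane.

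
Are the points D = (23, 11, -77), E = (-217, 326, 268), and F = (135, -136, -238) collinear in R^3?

Yes

DE = (-240, 315, 345), DF = (112, -147, -161).
Each component of DF is -7/15 times the corresponding component of DE, so DF = -7/15·DE and the points are collinear.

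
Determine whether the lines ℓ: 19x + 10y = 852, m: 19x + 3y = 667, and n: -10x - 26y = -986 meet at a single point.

Intersecting ℓ and m: solving the 2×2 system gives (x, y) = (4114/133, 185/7).
Substitute into n: (-10)(4114/133) + (-26)(185/7) = -132530/133.
But n requires -986 ≠ -132530/133, so the three lines have no common point.

No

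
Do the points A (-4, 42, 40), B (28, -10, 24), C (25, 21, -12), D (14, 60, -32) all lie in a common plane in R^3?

A normal to the plane through A, B, C is n = AB × AC = (2368, 1200, 836).
The plane has equation n·P = 74368. For D: n·D = 78400.
78400 ≠ 74368, so D is off the plane.

No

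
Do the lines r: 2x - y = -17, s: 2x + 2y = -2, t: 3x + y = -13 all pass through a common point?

Yes

Lines aᵢx + bᵢy = cᵢ with pairwise distinct directions are concurrent exactly when det[aᵢ bᵢ cᵢ] = 0.
Here the determinant is 0.
It vanishes, so the lines are concurrent at (-6, 5).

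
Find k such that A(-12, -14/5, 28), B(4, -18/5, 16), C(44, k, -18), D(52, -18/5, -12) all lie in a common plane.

-34/5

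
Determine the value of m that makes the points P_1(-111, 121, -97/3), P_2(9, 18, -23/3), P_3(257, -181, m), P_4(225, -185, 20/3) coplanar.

Normal to plane P_1P_2P_4: n = (3531, 3608, -2112); plane equation n·P = 112915.
Requiring n·P_3 = 112915: (-2112)m + (254419) = 112915.
So m = 67.

67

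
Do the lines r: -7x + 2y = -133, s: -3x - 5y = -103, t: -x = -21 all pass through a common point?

No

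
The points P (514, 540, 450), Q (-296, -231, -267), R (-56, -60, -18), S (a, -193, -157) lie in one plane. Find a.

Normal to plane PQR: n = (-69372, 29610, 46530); plane equation n·X = 1270692.
Requiring n·S = 1270692: (-69372)a + (-13019940) = 1270692.
So a = -206.

-206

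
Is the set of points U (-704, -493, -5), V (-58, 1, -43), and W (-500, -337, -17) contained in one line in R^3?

UV = (646, 494, -38), UW = (204, 156, -12).
UV × UW = (0, 0, 0).
The cross product vanishes, so the three points are collinear.

Yes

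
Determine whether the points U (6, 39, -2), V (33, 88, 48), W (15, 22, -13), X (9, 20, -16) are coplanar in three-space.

No

With U as base: UV = (27, 49, 50), UW = (9, -17, -11), UX = (3, -19, -14).
UW × UX = (29, 93, -120).
UV · (UW × UX) = -660.
Since -660 ≠ 0, the four points are not coplanar.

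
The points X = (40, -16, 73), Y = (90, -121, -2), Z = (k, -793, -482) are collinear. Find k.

410

Direction XY = (50, -105, -75). From the y-coordinate of Z, the parameter along the line is τ = (-793 − (-16))/(-105) = 37/5.
Then k = 40 + 37/5·(50) = 410.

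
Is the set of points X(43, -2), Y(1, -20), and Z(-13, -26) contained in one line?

XY = (-42, -18), XZ = (-56, -24).
Twice the signed area of △XYZ is (-42)(-24) − (-18)(-56) = 0.
The triangle is degenerate (zero area), so the points are collinear.

Yes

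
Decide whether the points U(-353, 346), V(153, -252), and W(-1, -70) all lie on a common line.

Yes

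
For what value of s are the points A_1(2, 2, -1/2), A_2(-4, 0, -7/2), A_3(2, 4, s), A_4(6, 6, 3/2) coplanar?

Coplanarity ⇔ det[A_1A_2; A_1A_3; A_1A_4] = 0.
Expanding, this is linear in s: (16)s + (8) = 0.
So s = -1/2.

-1/2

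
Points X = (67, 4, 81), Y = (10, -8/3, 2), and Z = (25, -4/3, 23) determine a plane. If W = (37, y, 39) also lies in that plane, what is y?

4/3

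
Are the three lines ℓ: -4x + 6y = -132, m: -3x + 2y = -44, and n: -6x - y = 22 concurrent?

Intersecting ℓ and m: solving the 2×2 system gives (x, y) = (0, -22).
Substitute into n: (-6)(0) + (-1)(-22) = 22.
This equals 22, so (0, -22) lies on all three lines and they are concurrent.

Yes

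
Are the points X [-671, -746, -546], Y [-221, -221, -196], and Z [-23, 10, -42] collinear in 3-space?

XY = (450, 525, 350), XZ = (648, 756, 504).
Each component of XZ is 36/25 times the corresponding component of XY, so XZ = 36/25·XY and the points are collinear.

Yes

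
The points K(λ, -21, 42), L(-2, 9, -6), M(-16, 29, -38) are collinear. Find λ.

19

Direction LM = (-14, 20, -32). From the y-coordinate of K, the parameter along the line is τ = (-21 − 9)/20 = -3/2.
Then λ = (-2) + (-3/2)·(-14) = 19.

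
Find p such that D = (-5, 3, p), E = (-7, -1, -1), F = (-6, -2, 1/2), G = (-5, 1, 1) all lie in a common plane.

Coplanarity ⇔ det[DE; DF; DG] = 0.
Expanding, this is linear in p: (-4)p + (2) = 0.
So p = 1/2.

1/2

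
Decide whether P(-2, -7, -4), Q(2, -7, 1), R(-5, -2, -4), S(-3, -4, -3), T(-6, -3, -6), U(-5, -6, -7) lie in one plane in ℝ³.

The plane through P, Q, R has normal n = PQ × PR = (-25, -15, 20) and equation n·X = 75.
Checking the remaining points: n·S = 75, n·T = 75, n·U = 75.
All equal 75, so all 6 points lie in one plane.

Yes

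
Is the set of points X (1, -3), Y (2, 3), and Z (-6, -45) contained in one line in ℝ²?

XY = (1, 6), XZ = (-7, -42).
Checking proportionality: XZ = -7·XY, so the vectors are parallel and the points are collinear.

Yes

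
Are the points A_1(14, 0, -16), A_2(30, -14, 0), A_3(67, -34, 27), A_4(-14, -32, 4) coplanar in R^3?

No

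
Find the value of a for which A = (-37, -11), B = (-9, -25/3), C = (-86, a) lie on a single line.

-47/3

Collinearity: (C − A) must be parallel to (B − A) = (28, 8/3).
Cross-multiplying the components: (a − (-11))·(28) = (-49)·(8/3).
Solving gives a = -47/3.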